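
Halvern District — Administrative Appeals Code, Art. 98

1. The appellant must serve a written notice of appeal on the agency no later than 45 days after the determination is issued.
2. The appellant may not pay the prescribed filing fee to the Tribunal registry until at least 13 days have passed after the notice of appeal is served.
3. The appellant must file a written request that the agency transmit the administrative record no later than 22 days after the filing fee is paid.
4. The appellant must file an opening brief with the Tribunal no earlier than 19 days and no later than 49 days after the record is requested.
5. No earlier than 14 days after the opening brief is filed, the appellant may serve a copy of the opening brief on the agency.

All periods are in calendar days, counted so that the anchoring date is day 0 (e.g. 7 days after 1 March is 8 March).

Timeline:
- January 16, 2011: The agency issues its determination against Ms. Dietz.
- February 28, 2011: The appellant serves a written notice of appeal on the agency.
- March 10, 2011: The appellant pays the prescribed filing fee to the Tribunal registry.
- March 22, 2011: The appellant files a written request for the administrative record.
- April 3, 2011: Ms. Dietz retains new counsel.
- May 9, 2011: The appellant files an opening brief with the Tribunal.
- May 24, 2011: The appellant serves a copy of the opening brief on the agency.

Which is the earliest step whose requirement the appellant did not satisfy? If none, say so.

Step 1 — counting 45 days from January 16, 2011 (when the determination is issued) gives a deadline of March 2, 2011; completed February 28, 2011, before the deadline.
Step 2 — must wait 13 days from February 28, 2011 (when the notice of appeal is served), so not before March 13, 2011; acted on March 10, 2011, 3 days prematurely.
Later steps need not be reached.

Step 2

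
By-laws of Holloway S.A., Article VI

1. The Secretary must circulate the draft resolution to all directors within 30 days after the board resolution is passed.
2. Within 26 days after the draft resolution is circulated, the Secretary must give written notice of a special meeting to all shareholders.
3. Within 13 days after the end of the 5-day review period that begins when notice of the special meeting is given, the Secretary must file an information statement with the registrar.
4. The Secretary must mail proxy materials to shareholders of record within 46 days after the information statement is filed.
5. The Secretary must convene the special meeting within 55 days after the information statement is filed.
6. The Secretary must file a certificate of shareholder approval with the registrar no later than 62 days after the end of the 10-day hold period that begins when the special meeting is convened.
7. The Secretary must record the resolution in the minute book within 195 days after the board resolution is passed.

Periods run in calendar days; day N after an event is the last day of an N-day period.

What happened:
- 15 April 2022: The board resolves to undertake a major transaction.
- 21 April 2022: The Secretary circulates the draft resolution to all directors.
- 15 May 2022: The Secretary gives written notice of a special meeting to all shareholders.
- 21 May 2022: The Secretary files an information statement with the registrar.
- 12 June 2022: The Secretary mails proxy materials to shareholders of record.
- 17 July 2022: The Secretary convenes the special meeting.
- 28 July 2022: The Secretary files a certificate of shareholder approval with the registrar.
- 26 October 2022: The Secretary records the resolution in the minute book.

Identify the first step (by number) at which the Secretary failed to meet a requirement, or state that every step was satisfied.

Step 1 — counting 30 days from 15 April 2022 (when the board resolution is passed) gives a deadline of 15 May 2022; done 21 April 2022 — timely.
Step 2 — counting 26 days from 21 April 2022 (when the draft resolution is circulated) gives a deadline of 17 May 2022; 15 May 2022 is within that limit.
Step 3 — counting 13 days from 20 May 2022 (end of the 5-day review period, which began when notice of the special meeting is given on 15 May 2022) gives a deadline of 2 June 2022; 21 May 2022 is within that limit.
Step 4 — counting 46 days from 21 May 2022 (when the information statement is filed) gives a deadline of 6 July 2022; completed 12 June 2022, before the deadline.
Step 5 — counting 55 days from 21 May 2022 (when the information statement is filed) gives a deadline of 15 July 2022; not done until 17 July 2022, 2 days after the deadline.
The procedure was therefore not followed at step 5.

Step 5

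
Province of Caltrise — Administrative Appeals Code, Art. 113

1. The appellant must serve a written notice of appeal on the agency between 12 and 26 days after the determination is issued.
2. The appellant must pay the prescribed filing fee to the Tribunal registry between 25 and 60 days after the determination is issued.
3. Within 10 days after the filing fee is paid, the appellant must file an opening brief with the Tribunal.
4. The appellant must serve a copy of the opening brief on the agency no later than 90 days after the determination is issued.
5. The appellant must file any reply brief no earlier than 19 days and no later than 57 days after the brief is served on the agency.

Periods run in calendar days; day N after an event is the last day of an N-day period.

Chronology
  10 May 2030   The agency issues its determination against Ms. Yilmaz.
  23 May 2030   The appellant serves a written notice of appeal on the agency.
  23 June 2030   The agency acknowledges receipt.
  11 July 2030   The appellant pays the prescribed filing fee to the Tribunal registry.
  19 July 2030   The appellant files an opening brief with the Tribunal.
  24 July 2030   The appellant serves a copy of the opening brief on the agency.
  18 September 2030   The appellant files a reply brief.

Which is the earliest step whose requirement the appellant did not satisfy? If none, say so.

Step 1: the window is 12–26 days after 10 May 2030 (when the determination is issued), so 22 May 2030 through 5 June 2030; 23 May 2030 falls inside that range.
Step 2: the window is 25–60 days after 10 May 2030 (when the determination is issued), so 4 June 2030 through 9 July 2030; done 11 July 2030 — 2 days after the window closed.

Step 2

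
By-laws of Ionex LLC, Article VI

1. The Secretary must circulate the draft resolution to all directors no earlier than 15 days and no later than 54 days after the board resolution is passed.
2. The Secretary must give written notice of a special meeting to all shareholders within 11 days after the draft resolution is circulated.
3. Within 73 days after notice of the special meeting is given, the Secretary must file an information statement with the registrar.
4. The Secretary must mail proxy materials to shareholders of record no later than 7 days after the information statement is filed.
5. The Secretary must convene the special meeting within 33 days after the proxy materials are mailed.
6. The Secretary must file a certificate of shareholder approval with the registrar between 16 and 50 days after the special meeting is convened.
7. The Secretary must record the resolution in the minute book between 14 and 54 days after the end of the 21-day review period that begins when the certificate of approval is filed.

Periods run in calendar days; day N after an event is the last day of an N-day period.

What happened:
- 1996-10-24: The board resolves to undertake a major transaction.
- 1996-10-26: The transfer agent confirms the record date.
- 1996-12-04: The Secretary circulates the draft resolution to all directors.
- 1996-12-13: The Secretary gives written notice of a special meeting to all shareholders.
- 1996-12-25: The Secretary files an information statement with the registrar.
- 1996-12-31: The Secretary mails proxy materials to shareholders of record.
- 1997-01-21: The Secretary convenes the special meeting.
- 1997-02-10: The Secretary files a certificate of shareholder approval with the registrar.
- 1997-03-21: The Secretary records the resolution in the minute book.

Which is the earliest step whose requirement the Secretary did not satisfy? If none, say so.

None — every step was satisfied

Step 1 — 15 and 54 days from 1996-10-24 (when the board resolution is passed) are 1996-11-08 and 1996-12-17 respectively; done 1996-12-04 — within the window.
Step 2 — counting 11 days from 1996-12-04 (when the draft resolution is circulated) gives a deadline of 1996-12-15; completed 1996-12-13, before the deadline.
Step 3 — counting 73 days from 1996-12-13 (when notice of the special meeting is given) gives a deadline of 1997-02-24; done 1996-12-25 — timely.
Step 4 — counting 7 days from 1996-12-25 (when the information statement is filed) gives a deadline of 1997-01-01; done 1996-12-31 — timely.
Step 5 — counting 33 days from 1996-12-31 (when the proxy materials are mailed) gives a deadline of 1997-02-02; 1997-01-21 is within that limit.
Step 6 — 16 and 50 days from 1997-01-21 (when the special meeting is convened) are 1997-02-06 and 1997-03-12 respectively; done 1997-02-10, which is between those dates.
Step 7 — 14 and 54 days from 1997-03-03 (end of the 21-day review period, which began when the certificate of approval is filed on 1997-02-10) are 1997-03-17 and 1997-04-26 respectively; done 1997-03-21 — within the window.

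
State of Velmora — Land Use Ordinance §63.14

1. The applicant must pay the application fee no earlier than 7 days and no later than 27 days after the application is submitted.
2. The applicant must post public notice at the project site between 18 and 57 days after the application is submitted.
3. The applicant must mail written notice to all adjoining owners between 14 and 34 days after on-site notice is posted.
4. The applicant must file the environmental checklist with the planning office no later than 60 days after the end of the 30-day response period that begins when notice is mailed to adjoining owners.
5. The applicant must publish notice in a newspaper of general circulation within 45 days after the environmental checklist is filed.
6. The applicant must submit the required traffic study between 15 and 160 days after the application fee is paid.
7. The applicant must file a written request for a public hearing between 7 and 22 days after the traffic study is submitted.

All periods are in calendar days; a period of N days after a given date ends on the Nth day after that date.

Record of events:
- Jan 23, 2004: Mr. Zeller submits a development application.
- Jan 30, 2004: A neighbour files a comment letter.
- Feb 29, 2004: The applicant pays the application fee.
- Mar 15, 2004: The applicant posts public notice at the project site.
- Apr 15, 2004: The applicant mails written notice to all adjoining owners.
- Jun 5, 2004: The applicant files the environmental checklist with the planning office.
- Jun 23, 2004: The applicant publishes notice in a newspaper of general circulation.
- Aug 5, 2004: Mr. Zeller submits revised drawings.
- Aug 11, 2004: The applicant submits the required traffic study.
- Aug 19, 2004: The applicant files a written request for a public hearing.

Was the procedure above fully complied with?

No

(1) the permitted window runs from Jan 23, 2004 + 7 = Jan 30, 2004 to Jan 23, 2004 + 27 = Feb 19, 2004; Feb 29, 2004 is 10 days past the end of the window.
The procedure was therefore not followed at step 1.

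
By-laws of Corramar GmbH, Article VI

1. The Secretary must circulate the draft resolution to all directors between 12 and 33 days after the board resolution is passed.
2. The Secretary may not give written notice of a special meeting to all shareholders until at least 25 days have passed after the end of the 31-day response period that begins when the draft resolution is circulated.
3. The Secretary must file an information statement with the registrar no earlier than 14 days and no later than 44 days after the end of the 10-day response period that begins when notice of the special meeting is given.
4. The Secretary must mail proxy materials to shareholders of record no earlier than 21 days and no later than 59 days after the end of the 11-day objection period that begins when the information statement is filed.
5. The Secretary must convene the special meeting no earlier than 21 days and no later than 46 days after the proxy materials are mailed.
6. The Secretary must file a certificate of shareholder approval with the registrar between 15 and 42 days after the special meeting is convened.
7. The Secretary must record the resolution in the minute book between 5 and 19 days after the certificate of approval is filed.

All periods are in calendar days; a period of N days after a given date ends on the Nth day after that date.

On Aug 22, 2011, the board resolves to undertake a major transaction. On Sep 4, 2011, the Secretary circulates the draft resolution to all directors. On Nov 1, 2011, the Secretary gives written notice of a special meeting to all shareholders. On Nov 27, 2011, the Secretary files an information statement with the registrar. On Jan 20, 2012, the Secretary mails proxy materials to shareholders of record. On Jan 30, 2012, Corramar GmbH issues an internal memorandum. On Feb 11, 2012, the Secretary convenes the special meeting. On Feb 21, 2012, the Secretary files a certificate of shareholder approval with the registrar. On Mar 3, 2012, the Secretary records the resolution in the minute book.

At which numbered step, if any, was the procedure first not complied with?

(1) the permitted window runs from Aug 22, 2011 + 12 = Sep 3, 2011 to Aug 22, 2011 + 33 = Sep 24, 2011; done Sep 4, 2011 — within the window.
(2) permitted from Oct 5, 2011 + 25 days = Oct 30, 2011 onward; Nov 1, 2011 is on or after that date.
(3) the permitted window runs from Nov 11, 2011 + 14 = Nov 25, 2011 to Nov 11, 2011 + 44 = Dec 25, 2011; Nov 27, 2011 falls inside that range.
(4) the permitted window runs from Dec 8, 2011 + 21 = Dec 29, 2011 to Dec 8, 2011 + 59 = Feb 5, 2012; done Jan 20, 2012, which is between those dates.
(5) the permitted window runs from Jan 20, 2012 + 21 = Feb 10, 2012 to Jan 20, 2012 + 46 = Mar 6, 2012; done Feb 11, 2012 — within the window.
(6) the permitted window runs from Feb 11, 2012 + 15 = Feb 26, 2012 to Feb 11, 2012 + 42 = Mar 24, 2012; Feb 21, 2012 is 5 days too early.

Step 6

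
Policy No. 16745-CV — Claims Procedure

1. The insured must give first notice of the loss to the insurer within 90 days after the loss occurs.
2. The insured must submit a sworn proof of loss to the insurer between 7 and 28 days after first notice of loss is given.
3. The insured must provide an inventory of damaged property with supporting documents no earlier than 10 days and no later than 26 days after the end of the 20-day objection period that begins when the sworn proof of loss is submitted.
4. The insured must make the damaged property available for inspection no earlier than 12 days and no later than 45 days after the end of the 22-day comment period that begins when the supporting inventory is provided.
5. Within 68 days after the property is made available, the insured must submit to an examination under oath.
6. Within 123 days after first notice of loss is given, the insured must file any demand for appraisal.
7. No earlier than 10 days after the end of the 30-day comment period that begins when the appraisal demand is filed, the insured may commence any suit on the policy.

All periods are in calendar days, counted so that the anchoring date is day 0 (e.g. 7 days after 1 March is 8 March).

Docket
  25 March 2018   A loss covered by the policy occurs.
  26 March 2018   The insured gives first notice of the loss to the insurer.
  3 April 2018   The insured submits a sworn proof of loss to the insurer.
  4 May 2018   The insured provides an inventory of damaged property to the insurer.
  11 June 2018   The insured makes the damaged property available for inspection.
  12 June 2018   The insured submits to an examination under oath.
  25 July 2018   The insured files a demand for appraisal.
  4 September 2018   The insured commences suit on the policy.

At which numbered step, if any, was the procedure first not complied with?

None — every step was satisfied

(1) due by 25 March 2018 + 90 days = 23 June 2018; completed 26 March 2018, before the deadline.
(2) the permitted window runs from 26 March 2018 + 7 = 2 April 2018 to 26 March 2018 + 28 = 23 April 2018; 3 April 2018 falls inside that range.
(3) the permitted window runs from 23 April 2018 + 10 = 3 May 2018 to 23 April 2018 + 26 = 19 May 2018; done 4 May 2018 — within the window.
(4) the permitted window runs from 26 May 2018 + 12 = 7 June 2018 to 26 May 2018 + 45 = 10 July 2018; done 11 June 2018, which is between those dates.
(5) due by 11 June 2018 + 68 days = 18 August 2018; completed 12 June 2018, before the deadline.
(6) due by 26 March 2018 + 123 days = 27 July 2018; completed 25 July 2018, before the deadline.
(7) permitted from 24 August 2018 + 10 days = 3 September 2018 onward; done 4 September 2018 — permitted.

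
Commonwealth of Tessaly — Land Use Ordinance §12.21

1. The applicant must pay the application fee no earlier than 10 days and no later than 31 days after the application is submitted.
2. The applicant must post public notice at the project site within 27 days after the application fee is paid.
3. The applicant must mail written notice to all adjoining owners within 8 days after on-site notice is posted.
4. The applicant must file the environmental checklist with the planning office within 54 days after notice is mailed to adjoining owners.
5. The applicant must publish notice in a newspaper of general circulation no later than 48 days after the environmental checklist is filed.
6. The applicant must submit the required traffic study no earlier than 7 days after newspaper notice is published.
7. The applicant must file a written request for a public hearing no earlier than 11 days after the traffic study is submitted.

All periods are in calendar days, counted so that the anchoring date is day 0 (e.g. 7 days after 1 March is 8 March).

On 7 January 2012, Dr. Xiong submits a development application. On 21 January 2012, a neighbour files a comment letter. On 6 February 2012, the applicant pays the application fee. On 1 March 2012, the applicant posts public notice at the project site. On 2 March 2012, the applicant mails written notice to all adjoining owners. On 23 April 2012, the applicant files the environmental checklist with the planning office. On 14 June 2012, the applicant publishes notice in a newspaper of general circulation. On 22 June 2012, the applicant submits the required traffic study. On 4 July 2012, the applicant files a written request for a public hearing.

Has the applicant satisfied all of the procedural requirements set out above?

(1) the permitted window runs from 7 January 2012 + 10 = 17 January 2012 to 7 January 2012 + 31 = 7 February 2012; 6 February 2012 falls inside that range.
(2) due by 6 February 2012 + 27 days = 4 March 2012; 1 March 2012 is within that limit.
(3) due by 1 March 2012 + 8 days = 9 March 2012; completed 2 March 2012, before the deadline.
(4) due by 2 March 2012 + 54 days = 25 April 2012; done 23 April 2012 — timely.
(5) due by 23 April 2012 + 48 days = 10 June 2012; not done until 14 June 2012, 4 days after the deadline.

No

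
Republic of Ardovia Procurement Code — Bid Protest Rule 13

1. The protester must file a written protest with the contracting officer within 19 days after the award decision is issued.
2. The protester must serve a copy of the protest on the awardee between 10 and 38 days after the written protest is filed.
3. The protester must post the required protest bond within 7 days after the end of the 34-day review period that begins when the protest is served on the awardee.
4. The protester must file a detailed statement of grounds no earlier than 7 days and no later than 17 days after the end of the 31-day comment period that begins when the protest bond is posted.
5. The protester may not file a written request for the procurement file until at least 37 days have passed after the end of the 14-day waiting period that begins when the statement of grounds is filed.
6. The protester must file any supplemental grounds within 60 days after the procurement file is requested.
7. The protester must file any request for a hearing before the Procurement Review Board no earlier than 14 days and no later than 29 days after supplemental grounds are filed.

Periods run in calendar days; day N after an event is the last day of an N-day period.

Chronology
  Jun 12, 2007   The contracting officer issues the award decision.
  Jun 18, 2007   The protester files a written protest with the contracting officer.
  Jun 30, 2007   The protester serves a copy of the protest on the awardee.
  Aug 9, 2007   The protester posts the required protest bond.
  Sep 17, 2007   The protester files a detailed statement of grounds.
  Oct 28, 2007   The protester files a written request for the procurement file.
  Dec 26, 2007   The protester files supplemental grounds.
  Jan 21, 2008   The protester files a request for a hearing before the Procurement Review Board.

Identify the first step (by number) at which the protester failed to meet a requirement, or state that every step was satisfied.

Step 1 — counting 19 days from Jun 12, 2007 (when the award decision is issued) gives a deadline of Jul 1, 2007; Jun 18, 2007 is within that limit.
Step 2 — 10 and 38 days from Jun 18, 2007 (when the written protest is filed) are Jun 28, 2007 and Jul 26, 2007 respectively; done Jun 30, 2007 — within the window.
Step 3 — counting 7 days from Aug 3, 2007 (end of the 34-day review period, which began when the protest is served on the awardee on Jun 30, 2007) gives a deadline of Aug 10, 2007; done Aug 9, 2007 — timely.
Step 4 — 7 and 17 days from Sep 9, 2007 (end of the 31-day comment period, which began when the protest bond is posted on Aug 9, 2007) are Sep 16, 2007 and Sep 26, 2007 respectively; done Sep 17, 2007 — within the window.
Step 5 — must wait 37 days from Oct 1, 2007 (end of the 14-day waiting period, which began when the statement of grounds is filed on Sep 17, 2007), so not before Nov 7, 2007; Oct 28, 2007 is 10 days before the earliest permitted date.

Step 5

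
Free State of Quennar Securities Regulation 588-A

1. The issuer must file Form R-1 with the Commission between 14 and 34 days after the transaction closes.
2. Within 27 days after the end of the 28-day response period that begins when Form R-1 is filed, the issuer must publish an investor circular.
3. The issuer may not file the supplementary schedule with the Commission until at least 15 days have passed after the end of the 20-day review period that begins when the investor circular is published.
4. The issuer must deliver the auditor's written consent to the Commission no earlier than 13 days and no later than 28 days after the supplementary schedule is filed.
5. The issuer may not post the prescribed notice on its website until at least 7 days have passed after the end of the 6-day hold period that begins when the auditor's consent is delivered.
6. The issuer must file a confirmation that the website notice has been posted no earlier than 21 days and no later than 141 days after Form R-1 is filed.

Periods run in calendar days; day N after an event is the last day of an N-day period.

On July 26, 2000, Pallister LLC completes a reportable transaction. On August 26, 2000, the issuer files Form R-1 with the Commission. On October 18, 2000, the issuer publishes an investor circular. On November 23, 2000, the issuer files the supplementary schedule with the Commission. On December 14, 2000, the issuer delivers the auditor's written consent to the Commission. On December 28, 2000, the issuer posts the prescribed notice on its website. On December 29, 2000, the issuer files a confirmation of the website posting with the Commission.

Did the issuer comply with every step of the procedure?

Yes

Step 1: the window is 14–34 days after July 26, 2000 (when the transaction closes), so August 9, 2000 through August 29, 2000; done August 26, 2000, which is between those dates.
Step 2: 27 days after September 23, 2000 (end of the 28-day response period, which began when Form R-1 is filed on August 26, 2000) is October 20, 2000; October 18, 2000 is within that limit.
Step 3: the earliest permitted date is 15 days after November 7, 2000 (end of the 20-day review period, which began when the investor circular is published on October 18, 2000), i.e. November 22, 2000; done November 23, 2000, after the minimum wait.
Step 4: the window is 13–28 days after November 23, 2000 (when the supplementary schedule is filed), so December 6, 2000 through December 21, 2000; done December 14, 2000 — within the window.
Step 5: the earliest permitted date is 7 days after December 20, 2000 (end of the 6-day hold period, which began when the auditor's consent is delivered on December 14, 2000), i.e. December 27, 2000; done December 28, 2000, after the minimum wait.
Step 6: the window is 21–141 days after August 26, 2000 (when Form R-1 is filed), so September 16, 2000 through January 14, 2001; done December 29, 2000, which is between those dates.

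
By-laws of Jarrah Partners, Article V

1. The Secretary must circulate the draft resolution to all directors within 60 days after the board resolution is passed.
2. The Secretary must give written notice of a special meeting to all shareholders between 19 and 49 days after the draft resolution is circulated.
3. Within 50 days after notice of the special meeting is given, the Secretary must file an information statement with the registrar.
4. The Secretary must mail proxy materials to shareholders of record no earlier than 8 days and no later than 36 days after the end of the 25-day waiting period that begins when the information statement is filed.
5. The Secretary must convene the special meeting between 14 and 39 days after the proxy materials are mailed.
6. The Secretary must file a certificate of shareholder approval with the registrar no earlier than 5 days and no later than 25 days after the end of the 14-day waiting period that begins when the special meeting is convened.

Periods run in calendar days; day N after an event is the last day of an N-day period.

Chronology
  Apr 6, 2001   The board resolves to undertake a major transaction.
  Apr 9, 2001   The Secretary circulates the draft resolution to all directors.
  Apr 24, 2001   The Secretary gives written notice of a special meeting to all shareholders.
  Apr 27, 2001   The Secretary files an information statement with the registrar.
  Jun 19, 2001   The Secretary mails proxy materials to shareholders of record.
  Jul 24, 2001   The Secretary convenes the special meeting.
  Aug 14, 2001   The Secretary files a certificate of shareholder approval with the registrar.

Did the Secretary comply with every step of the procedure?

Step 1: 60 days after Apr 6, 2001 (when the board resolution is passed) is Jun 5, 2001; done Apr 9, 2001 — timely.
Step 2: the window is 19–49 days after Apr 9, 2001 (when the draft resolution is circulated), so Apr 28, 2001 through May 28, 2001; done Apr 24, 2001 — 4 days before the window opened.
That is the first point of non-compliance.

No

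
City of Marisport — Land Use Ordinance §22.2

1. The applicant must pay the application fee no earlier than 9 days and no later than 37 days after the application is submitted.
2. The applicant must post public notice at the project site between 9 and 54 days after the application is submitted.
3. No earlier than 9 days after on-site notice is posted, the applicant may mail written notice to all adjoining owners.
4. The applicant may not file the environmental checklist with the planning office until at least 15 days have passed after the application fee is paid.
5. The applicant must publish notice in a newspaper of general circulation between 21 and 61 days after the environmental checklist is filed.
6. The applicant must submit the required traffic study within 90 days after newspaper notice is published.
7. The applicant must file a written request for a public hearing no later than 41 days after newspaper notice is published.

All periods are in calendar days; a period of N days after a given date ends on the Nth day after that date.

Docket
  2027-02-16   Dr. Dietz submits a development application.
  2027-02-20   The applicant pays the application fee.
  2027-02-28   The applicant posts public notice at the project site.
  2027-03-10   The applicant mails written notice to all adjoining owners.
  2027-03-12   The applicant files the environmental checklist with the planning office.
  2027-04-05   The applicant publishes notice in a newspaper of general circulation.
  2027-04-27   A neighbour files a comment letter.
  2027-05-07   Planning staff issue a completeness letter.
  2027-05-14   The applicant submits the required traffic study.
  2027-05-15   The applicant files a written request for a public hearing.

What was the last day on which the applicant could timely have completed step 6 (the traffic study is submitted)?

2027-07-04

Step 6 runs from 2027-04-05, when newspaper notice is published. 90 days after 2027-04-05 is 2027-07-04.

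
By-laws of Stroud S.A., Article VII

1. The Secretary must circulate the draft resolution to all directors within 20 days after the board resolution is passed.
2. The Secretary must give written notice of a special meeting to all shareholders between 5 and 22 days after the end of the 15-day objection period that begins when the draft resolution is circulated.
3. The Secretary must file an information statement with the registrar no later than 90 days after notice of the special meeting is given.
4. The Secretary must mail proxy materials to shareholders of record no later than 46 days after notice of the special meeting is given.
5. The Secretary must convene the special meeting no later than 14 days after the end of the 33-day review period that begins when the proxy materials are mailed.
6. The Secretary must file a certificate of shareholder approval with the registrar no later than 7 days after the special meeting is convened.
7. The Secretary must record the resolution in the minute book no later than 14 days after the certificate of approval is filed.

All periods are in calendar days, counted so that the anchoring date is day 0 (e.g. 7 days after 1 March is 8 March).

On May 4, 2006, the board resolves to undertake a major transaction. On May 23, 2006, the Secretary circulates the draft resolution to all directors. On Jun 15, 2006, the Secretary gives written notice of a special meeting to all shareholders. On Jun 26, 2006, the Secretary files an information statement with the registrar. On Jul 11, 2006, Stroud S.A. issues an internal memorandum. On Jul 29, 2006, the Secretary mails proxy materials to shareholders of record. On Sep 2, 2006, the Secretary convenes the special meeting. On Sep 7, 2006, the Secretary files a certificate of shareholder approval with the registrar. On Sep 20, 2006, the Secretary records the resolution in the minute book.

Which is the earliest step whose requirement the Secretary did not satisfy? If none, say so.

None — every step was satisfied

(1) due by May 4, 2006 + 20 days = May 24, 2006; done May 23, 2006 — timely.
(2) the permitted window runs from Jun 7, 2006 + 5 = Jun 12, 2006 to Jun 7, 2006 + 22 = Jun 29, 2006; Jun 15, 2006 falls inside that range.
(3) due by Jun 15, 2006 + 90 days = Sep 13, 2006; Jun 26, 2006 is within that limit.
(4) due by Jun 15, 2006 + 46 days = Jul 31, 2006; done Jul 29, 2006 — timely.
(5) due by Aug 31, 2006 + 14 days = Sep 14, 2006; Sep 2, 2006 is within that limit.
(6) due by Sep 2, 2006 + 7 days = Sep 9, 2006; completed Sep 7, 2006, before the deadline.
(7) due by Sep 7, 2006 + 14 days = Sep 21, 2006; Sep 20, 2006 is within that limit.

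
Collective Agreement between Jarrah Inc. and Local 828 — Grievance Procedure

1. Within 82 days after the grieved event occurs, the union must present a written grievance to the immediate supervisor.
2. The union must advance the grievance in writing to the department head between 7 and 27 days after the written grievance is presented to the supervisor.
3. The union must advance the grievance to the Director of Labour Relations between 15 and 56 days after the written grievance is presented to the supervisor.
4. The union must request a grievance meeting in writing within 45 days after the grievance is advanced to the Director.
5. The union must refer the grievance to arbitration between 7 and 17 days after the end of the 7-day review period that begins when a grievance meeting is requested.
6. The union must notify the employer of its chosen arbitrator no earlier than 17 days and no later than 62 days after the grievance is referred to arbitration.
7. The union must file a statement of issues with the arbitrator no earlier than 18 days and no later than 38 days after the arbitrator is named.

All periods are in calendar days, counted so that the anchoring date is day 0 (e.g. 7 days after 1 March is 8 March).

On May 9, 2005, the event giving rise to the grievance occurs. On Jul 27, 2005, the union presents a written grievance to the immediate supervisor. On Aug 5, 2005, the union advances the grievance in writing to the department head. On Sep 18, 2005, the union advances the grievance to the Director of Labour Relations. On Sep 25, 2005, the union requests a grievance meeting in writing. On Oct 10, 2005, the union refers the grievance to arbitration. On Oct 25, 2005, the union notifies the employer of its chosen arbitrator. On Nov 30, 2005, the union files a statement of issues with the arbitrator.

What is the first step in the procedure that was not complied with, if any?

Step 6

(1) due by May 9, 2005 + 82 days = Jul 30, 2005; done Jul 27, 2005 — timely.
(2) the permitted window runs from Jul 27, 2005 + 7 = Aug 3, 2005 to Jul 27, 2005 + 27 = Aug 23, 2005; Aug 5, 2005 falls inside that range.
(3) the permitted window runs from Jul 27, 2005 + 15 = Aug 11, 2005 to Jul 27, 2005 + 56 = Sep 21, 2005; done Sep 18, 2005 — within the window.
(4) due by Sep 18, 2005 + 45 days = Nov 2, 2005; Sep 25, 2005 is within that limit.
(5) the permitted window runs from Oct 2, 2005 + 7 = Oct 9, 2005 to Oct 2, 2005 + 17 = Oct 19, 2005; done Oct 10, 2005 — within the window.
(6) the permitted window runs from Oct 10, 2005 + 17 = Oct 27, 2005 to Oct 10, 2005 + 62 = Dec 11, 2005; done Oct 25, 2005 — 2 days before the window opened.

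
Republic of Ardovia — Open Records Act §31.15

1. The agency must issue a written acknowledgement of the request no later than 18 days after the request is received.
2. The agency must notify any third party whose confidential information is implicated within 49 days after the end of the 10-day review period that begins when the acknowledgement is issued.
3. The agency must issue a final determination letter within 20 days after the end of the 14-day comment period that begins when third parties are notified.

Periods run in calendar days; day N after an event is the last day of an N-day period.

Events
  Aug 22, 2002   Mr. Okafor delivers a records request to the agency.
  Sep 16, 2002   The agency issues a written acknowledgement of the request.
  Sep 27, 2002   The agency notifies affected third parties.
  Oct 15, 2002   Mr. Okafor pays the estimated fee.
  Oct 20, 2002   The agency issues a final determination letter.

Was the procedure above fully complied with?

(1) due by Aug 22, 2002 + 18 days = Sep 9, 2002; Sep 16, 2002 misses that deadline by 7 days.

No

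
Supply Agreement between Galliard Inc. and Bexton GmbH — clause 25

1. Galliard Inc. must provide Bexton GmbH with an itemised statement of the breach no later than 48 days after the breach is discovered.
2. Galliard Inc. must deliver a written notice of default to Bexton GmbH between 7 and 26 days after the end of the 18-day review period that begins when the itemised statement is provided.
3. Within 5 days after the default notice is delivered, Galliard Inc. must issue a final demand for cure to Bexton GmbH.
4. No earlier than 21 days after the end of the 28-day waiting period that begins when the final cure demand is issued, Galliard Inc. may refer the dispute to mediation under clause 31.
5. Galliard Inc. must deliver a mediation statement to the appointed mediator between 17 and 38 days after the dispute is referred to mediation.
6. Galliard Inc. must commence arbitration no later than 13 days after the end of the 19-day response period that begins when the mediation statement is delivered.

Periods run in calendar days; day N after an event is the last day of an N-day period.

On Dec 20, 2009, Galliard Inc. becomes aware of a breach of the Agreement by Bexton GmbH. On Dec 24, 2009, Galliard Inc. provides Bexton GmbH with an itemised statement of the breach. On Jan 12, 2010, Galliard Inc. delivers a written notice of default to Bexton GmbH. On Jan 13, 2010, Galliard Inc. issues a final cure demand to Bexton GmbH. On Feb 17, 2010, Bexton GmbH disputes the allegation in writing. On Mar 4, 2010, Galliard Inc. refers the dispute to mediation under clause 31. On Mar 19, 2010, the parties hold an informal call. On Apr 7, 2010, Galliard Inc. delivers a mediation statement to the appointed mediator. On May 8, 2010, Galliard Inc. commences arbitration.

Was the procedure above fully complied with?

Step 1 — counting 48 days from Dec 20, 2009 (when the breach is discovered) gives a deadline of Feb 6, 2010; completed Dec 24, 2009, before the deadline.
Step 2 — 7 and 26 days from Jan 11, 2010 (end of the 18-day review period, which began when the itemised statement is provided on Dec 24, 2009) are Jan 18, 2010 and Feb 6, 2010 respectively; done Jan 12, 2010 — 6 days before the window opened.

No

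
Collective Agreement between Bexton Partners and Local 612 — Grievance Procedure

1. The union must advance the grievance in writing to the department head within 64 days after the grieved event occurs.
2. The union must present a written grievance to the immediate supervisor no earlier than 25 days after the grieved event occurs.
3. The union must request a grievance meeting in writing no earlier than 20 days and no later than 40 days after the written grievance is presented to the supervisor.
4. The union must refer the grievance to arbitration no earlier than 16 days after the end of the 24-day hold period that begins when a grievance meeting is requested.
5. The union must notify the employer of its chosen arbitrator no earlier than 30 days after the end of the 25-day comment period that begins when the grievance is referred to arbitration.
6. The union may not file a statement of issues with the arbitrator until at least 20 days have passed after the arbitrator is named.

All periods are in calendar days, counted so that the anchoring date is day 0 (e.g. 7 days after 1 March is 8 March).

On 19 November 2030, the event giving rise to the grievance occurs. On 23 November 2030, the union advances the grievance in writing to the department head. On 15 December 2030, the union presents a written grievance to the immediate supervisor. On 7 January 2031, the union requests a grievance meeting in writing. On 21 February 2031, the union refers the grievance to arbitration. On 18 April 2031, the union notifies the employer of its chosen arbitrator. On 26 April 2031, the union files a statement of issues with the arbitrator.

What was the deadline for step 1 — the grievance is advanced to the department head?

Step 1 runs from 19 November 2030, when the grieved event occurs. 64 days after 19 November 2030 is 22 January 2031.

22 January 2031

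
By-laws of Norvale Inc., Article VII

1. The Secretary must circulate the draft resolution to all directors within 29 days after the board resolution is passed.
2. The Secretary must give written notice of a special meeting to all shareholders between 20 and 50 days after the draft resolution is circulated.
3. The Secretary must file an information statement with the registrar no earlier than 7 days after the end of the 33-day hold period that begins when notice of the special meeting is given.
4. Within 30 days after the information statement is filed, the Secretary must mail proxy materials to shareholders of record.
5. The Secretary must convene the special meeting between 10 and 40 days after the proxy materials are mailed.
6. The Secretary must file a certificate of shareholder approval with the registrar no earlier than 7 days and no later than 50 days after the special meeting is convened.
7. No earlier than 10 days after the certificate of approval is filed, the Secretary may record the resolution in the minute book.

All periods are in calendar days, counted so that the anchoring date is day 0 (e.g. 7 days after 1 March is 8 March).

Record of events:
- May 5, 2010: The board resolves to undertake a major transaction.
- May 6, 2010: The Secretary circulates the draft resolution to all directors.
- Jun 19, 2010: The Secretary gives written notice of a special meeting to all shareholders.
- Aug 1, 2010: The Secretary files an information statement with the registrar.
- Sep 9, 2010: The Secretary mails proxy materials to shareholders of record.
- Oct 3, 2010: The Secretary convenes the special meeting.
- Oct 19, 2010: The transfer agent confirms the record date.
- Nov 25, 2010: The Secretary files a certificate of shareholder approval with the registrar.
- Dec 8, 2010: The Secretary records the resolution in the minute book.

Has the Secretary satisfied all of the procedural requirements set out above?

Step 1: 29 days after May 5, 2010 (when the board resolution is passed) is Jun 3, 2010; May 6, 2010 is within that limit.
Step 2: the window is 20–50 days after May 6, 2010 (when the draft resolution is circulated), so May 26, 2010 through Jun 25, 2010; done Jun 19, 2010, which is between those dates.
Step 3: the earliest permitted date is 7 days after Jul 22, 2010 (end of the 33-day hold period, which began when notice of the special meeting is given on Jun 19, 2010), i.e. Jul 29, 2010; Aug 1, 2010 is on or after that date.
Step 4: 30 days after Aug 1, 2010 (when the information statement is filed) is Aug 31, 2010; not done until Sep 9, 2010, 9 days after the deadline.

No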